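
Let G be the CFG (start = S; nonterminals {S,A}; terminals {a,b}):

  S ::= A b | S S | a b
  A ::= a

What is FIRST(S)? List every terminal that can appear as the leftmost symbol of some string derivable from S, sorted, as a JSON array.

Compute FIRST by fixpoint:
pass 1:
  A via A→a: +{a}
  S via S→A b: +{a}
  FIRST[S]={a}  FIRST[A]={a}
pass 2: (no change)
  FIRST[S]={a}  FIRST[A]={a}

FIRST(S) = ["a"]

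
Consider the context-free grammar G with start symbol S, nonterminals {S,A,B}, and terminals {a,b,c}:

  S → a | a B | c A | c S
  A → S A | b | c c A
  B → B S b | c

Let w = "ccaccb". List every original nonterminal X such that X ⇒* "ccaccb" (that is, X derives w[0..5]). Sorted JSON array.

Convert to CNF:
  S -> T0 A | T0 S | T2 B | a
  A -> S A | T0 X3 | b
  B -> B X4 | c
  T0 -> c
  T1 -> b
  T2 -> a
  X3 -> T0 A
  X4 -> S T1

CYK table (by increasing span) — only the sub-triangle for w[0..5]:
  T[0,0] 'c' = {B,T0}  orig:{B}
  T[1,1] 'c' = {B,T0}  orig:{B}
  T[2,2] 'a' = {S,T2}  orig:{S}
  T[3,3] 'c' = {B,T0}  orig:{B}
  T[4,4] 'c' = {B,T0}  orig:{B}
  T[5,5] 'b' = {A,T1}  orig:{A}
  T[0,1] 'cc' = ∅
  T[1,2] 'ca' = {S}
  T[2,3] 'ac' = {S}
  T[3,4] 'cc' = ∅
  T[4,5] 'cb' = {S,X3}  orig:{S}
  T[0,2] 'cca' = {S}
  T[1,3] 'cac' = {S}
  T[2,4] 'acc' = ∅
  T[3,5] 'ccb' = {A,S}
  T[0,3] 'ccac' = {S}
  T[1,4] 'cacc' = ∅
  T[2,5] 'accb' = {A}
  T[0,4] 'ccacc' = ∅
  T[1,5] 'caccb' = {A,S,X3}  orig:{A,S}
  T[0,5] 'ccaccb' = {A,S,X3}  orig:{A,S}

Original NTs in T[0,5] deriving "ccaccb": ["A", "S"]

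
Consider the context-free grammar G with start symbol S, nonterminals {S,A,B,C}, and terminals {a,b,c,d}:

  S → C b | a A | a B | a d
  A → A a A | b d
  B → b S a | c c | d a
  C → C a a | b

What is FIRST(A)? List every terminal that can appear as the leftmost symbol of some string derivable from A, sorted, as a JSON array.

FIRST sets, iterate to fixpoint:
round 1:
  A via A→b d: +{b}
  B via B→b S a: +{b}
  B via B→c c: +{c}
  B via B→d a: +{d}
  C via C→b: +{b}
  S via S→C b: +{b}
  S via S→a A: +{a}
  FIRST(S)={a,b}  FIRST(A)={b}  FIRST(B)={b,c,d}  FIRST(C)={b}
round 2: (no change)
  FIRST(S)={a,b}  FIRST(A)={b}  FIRST(B)={b,c,d}  FIRST(C)={b}

FIRST(A) = ["b"]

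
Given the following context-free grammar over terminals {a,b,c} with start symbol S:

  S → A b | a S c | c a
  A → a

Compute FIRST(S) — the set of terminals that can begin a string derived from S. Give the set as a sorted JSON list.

FIRST sets, iterate to fixpoint:
[1]
  A via A→a: +{a}
  S via S→A b: +{a}
  S via S→c a: +{c}
  FIRST(S)={a,c}  FIRST(A)={a}
[2] — fixpoint
  FIRST(S)={a,c}  FIRST(A)={a}

FIRST(S) = ["a", "c"]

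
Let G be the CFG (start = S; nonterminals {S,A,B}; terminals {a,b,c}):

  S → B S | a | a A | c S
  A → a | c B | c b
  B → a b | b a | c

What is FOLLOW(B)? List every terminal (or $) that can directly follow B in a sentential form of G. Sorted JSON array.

Compute FIRST by fixpoint:
pass 1:
  A via A→a: +{a}
  A via A→c B: +{c}
  B via B→a b: +{a}
  B via B→b a: +{b}
  B via B→c: +{c}
  S via S→B S: +{a,b,c}
  FIRST(S)={a,b,c}  FIRST(A)={a,c}  FIRST(B)={a,b,c}
pass 2: done
  FIRST(S)={a,b,c}  FIRST(A)={a,c}  FIRST(B)={a,b,c}

FOLLOW sets:
initialize: $ ∈ FOLLOW(S)
[1]
  S→B S: FOLLOW(B) ⊇ FIRST(S) = {a,b,c}; new: +{a,b,c}
  S→a A: FOLLOW(A) ⊇ FOLLOW(S) ⊇ {$}; new: +{$}
  FOLLOW[S]={$}  FOLLOW[A]={$}  FOLLOW[B]={a,b,c}
[2]
  A→c B: FOLLOW(B) ⊇ FOLLOW(A) ⊇ {$}; new: +{$}
  FOLLOW[S]={$}  FOLLOW[A]={$}  FOLLOW[B]={$,a,b,c}
[3] done
  FOLLOW[S]={$}  FOLLOW[A]={$}  FOLLOW[B]={$,a,b,c}

FOLLOW(B) = ["$", "a", "b", "c"]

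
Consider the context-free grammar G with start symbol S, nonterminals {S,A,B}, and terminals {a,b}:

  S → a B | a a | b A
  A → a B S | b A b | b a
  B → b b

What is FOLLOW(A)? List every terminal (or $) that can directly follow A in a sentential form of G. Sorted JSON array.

FIRST iteration:
pass 1:
  A via A→a B S: +{a}
  A via A→b A b: +{b}
  B via B→b b: +{b}
  S via S→a B: +{a}
  S via S→b A: +{b}
  FIRST[S]={a,b}  FIRST[A]={a,b}  FIRST[B]={b}
pass 2: done
  FIRST[S]={a,b}  FIRST[A]={a,b}  FIRST[B]={b}

FOLLOW sets:
seed FOLLOW(S) with $
iter 1:
  A→a B S: FOLLOW(B) ⊇ FIRST(S) = {a,b}; new: +{a,b}
  A→b A b: FOLLOW(A) ⊇ FIRST(b) = {b}; new: +{b}
  S→a B: FOLLOW(B) ⊇ FOLLOW(S) ⊇ {$}; new: +{$}
  S→b A: FOLLOW(A) ⊇ FOLLOW(S) ⊇ {$}; new: +{$}
  S: {$}  A: {$,b}  B: {$,a,b}
iter 2:
  A→a B S: FOLLOW(S) ⊇ FOLLOW(A) ⊇ {$,b}; new: +{b}
  S: {$,b}  A: {$,b}  B: {$,a,b}
iter 3: (stable)
  S: {$,b}  A: {$,b}  B: {$,a,b}

FOLLOW(A) = ["$", "b"]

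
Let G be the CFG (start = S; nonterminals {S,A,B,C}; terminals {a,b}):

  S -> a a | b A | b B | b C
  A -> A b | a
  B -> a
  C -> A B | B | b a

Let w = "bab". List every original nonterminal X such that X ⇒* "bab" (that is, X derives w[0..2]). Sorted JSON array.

CNF form of G:
  S -> T0 A | T0 B | T0 C | T1 T1
  A -> A T0 | a
  B -> a
  C -> A B | T0 T1 | a
  T0 -> b
  T1 -> a

CYK table (by increasing span) (cells [i..j] with 0 ≤ i ≤ j ≤ 2 only):
  cell(0,0) b: {T0}  orig:{}
  cell(1,1) a: {A,B,C,T1}  orig:{A,B,C}
  cell(2,2) b: {T0}  orig:{}
  cell(0,1) ba: {C,S}
  cell(1,2) ab: {A}
  cell(0,2) bab: {S}

Original NTs in T[0,2] deriving "bab": ["S"]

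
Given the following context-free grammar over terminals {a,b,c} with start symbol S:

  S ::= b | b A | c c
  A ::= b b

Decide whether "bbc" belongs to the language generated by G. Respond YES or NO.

CNF form of G:
  S -> T0 A | T1 T1 | b
  A -> T0 T0
  T0 -> b
  T1 -> c

CYK fill:
  cell(0,0) b: {S,T0}  orig:{S}
  cell(1,1) b: {S,T0}  orig:{S}
  cell(2,2) c: {T1}  orig:{}
  cell(0,1) bb: {A}
  cell(1,2) bc: ∅
  cell(0,2) bbc: ∅

S ∉ T[0,2] ⇒ NO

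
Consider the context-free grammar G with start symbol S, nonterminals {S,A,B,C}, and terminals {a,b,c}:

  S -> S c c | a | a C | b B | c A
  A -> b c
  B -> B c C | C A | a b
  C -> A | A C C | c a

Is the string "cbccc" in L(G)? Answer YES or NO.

CNF form of G:
  S -> S X5 | T0 B | T1 A | T2 C | a
  A -> T0 T1
  B -> B X3 | C A | T2 T0
  C -> A X4 | T0 T1 | T1 T2
  T0 -> b
  T1 -> c
  T2 -> a
  X3 -> T1 C
  X4 -> C C
  X5 -> T1 T1

CYK table (by increasing span):
  T[0,0] 'c' = {T1}  orig:{}
  T[1,1] 'b' = {T0}  orig:{}
  T[2,2] 'c' = {T1}  orig:{}
  T[3,3] 'c' = {T1}  orig:{}
  T[4,4] 'c' = {T1}  orig:{}
  T[0,1] 'cb' = ∅
  T[1,2] 'bc' = {A,C}
  T[2,3] 'cc' = {X5}  orig:{}
  T[3,4] 'cc' = {X5}  orig:{}
  T[0,2] 'cbc' = {S,X3}  orig:{S}
  T[1,3] 'bcc' = ∅
  T[2,4] 'ccc' = ∅
  T[0,3] 'cbcc' = ∅
  T[1,4] 'bccc' = ∅
  T[0,4] 'cbccc' = {S}

S ∈ T[0,4] ⇒ YES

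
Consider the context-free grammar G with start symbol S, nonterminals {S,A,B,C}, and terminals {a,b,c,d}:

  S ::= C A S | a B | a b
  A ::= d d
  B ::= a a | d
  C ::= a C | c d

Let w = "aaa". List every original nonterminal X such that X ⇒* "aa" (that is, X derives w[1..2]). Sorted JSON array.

CNF form of G:
  S -> C X4 | T1 B | T1 T3
  A -> T0 T0
  B -> T1 T1 | d
  C -> T1 C | T2 T0
  T0 -> d
  T1 -> a
  T2 -> c
  T3 -> b
  X4 -> A S

Fill CYK table bottom-up, restricted to cells inside w[1..2]:
  [1..1]={T1}  "a"  orig:{}
  [2..2]={T1}  "a"  orig:{}
  [1..2]={B}  "aa"

Original NTs in T[1,2] deriving "aa": ["B"]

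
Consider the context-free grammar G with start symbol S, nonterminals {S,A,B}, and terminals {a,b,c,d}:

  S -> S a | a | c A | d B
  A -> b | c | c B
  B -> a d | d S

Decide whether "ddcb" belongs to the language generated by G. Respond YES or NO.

CNF form of G:
  S -> S T1 | T0 A | T2 B | a
  A -> T0 B | b | c
  B -> T1 T2 | T2 S
  T0 -> c
  T1 -> a
  T2 -> d

Fill CYK table bottom-up:
  cell(0,0) d: {T2}  orig:{}
  cell(1,1) d: {T2}  orig:{}
  cell(2,2) c: {A,T0}  orig:{A}
  cell(3,3) b: {A}
  cell(0,1) dd: ∅
  cell(1,2) dc: ∅
  cell(2,3) cb: {S}
  cell(0,2) ddc: ∅
  cell(1,3) dcb: {B}
  cell(0,3) ddcb: {S}

S ∈ T[0,3] ⇒ YES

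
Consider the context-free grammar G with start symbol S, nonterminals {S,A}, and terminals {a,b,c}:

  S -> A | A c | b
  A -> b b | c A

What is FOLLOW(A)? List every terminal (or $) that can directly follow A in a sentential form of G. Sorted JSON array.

Compute FIRST by fixpoint:
pass 1:
  A via A→b b: +{b}
  A via A→c A: +{c}
  S via S→A: +{b,c}
  FIRST(S)={b,c}  FIRST(A)={b,c}
pass 2: (no change)
  FIRST(S)={b,c}  FIRST(A)={b,c}

FOLLOW sets:
FOLLOW(S) := {$}
iter 1:
  S→A: FOLLOW(A) ⊇ FOLLOW(S) ⊇ {$}; new: +{$}
  S→A c: FOLLOW(A) ⊇ FIRST(c) = {c}; new: +{c}
  S: {$}  A: {$,c}
iter 2: done
  S: {$}  A: {$,c}

FOLLOW(A) = ["$", "c"]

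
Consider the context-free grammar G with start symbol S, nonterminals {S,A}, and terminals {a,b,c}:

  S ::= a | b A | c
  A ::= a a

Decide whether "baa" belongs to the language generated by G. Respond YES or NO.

CNF form of G:
  S -> T1 A | a | c
  A -> T0 T0
  T0 -> a
  T1 -> b

CYK fill:
  T[0,0] 'b' = {T1}  orig:{}
  T[1,1] 'a' = {S,T0}  orig:{S}
  T[2,2] 'a' = {S,T0}  orig:{S}
  T[0,1] 'ba' = ∅
  T[1,2] 'aa' = {A}
  T[0,2] 'baa' = {S}

S ∈ T[0,2] ⇒ YES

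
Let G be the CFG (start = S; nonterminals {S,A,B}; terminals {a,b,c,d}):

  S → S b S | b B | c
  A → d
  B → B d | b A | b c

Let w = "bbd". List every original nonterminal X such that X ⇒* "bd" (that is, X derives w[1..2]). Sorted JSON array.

CNF form of G:
  S -> S X3 | T1 B | c
  A -> d
  B -> B T0 | T1 A | T1 T2
  T0 -> d
  T1 -> b
  T2 -> c
  X3 -> T1 S

Fill CYK table bottom-up (cells [i..j] with 1 ≤ i ≤ j ≤ 2 only):
  [1..1]={T1}  "b"  orig:{}
  [2..2]={A,T0}  "d"  orig:{A}
  [1..2]={B}  "bd"

Original NTs in T[1,2] deriving "bd": ["B"]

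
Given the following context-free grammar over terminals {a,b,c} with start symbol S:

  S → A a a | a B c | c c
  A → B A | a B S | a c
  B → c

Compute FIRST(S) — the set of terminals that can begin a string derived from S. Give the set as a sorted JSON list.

FIRST sets, iterate to fixpoint:
round 1:
  A via A→a B S: +{a}
  B via B→c: +{c}
  S via S→A a a: +{a}
  S via S→c c: +{c}
  S: {a,c}  A: {a}  B: {c}
round 2:
  A via A→B A: +{c}
  S: {a,c}  A: {a,c}  B: {c}
round 3: done
  S: {a,c}  A: {a,c}  B: {c}

FIRST(S) = ["a", "c"]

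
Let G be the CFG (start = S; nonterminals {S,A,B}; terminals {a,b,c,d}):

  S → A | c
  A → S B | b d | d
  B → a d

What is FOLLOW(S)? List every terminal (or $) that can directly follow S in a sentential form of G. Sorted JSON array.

FIRST iteration:
pass 1:
  A via A→b d: +{b}
  A via A→d: +{d}
  B via B→a d: +{a}
  S via S→A: +{b,d}
  S via S→c: +{c}
  FIRST[S]={b,c,d}  FIRST[A]={b,d}  FIRST[B]={a}
pass 2:
  A via A→S B: +{c}
  FIRST[S]={b,c,d}  FIRST[A]={b,c,d}  FIRST[B]={a}
pass 3: — fixpoint
  FIRST[S]={b,c,d}  FIRST[A]={b,c,d}  FIRST[B]={a}

Compute FOLLOW by fixpoint:
seed FOLLOW(S) with $
round 1:
  A→S B: FOLLOW(S) ⊇ FIRST(B) = {a}; new: +{a}
  S→A: FOLLOW(A) ⊇ FOLLOW(S) ⊇ {$,a}; new: +{$,a}
  S: {$,a}  A: {$,a}  B: {}
round 2:
  A→S B: FOLLOW(B) ⊇ FOLLOW(A) ⊇ {$,a}; new: +{$,a}
  S: {$,a}  A: {$,a}  B: {$,a}
round 3: — fixpoint
  S: {$,a}  A: {$,a}  B: {$,a}

FOLLOW(S) = ["$", "a"]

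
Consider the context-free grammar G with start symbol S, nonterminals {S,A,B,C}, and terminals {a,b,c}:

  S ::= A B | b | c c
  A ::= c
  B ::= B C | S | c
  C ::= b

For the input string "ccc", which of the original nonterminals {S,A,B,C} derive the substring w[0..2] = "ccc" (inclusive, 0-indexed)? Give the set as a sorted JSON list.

Convert to CNF:
  S -> A B | T0 T0 | b
  A -> c
  B -> A B | B C | T0 T0 | b | c
  C -> b
  T0 -> c

CYK table (by increasing span), restricted to cells inside w[0..2]:
  cell(0,0) c: {A,B,T0}  orig:{A,B}
  cell(1,1) c: {A,B,T0}  orig:{A,B}
  cell(2,2) c: {A,B,T0}  orig:{A,B}
  cell(0,1) cc: {B,S}
  cell(1,2) cc: {B,S}
  cell(0,2) ccc: {B,S}

Original NTs in T[0,2] deriving "ccc": ["B", "S"]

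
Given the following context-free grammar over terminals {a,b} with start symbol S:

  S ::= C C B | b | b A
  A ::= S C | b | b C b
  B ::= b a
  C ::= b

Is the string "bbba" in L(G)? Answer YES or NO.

Convert to CNF:
  S -> C X3 | T0 A | b
  A -> S C | T0 X2 | b
  B -> T0 T1
  C -> b
  T0 -> b
  T1 -> a
  X2 -> C T0
  X3 -> C B

Fill CYK table bottom-up:
  T[0,0] 'b' = {A,C,S,T0}  orig:{A,C,S}
  T[1,1] 'b' = {A,C,S,T0}  orig:{A,C,S}
  T[2,2] 'b' = {A,C,S,T0}  orig:{A,C,S}
  T[3,3] 'a' = {T1}  orig:{}
  T[0,1] 'bb' = {A,S,X2}  orig:{A,S}
  T[1,2] 'bb' = {A,S,X2}  orig:{A,S}
  T[2,3] 'ba' = {B}
  T[0,2] 'bbb' = {A,S}
  T[1,3] 'bba' = {X3}  orig:{}
  T[0,3] 'bbba' = {S}

S ∈ T[0,3] ⇒ YES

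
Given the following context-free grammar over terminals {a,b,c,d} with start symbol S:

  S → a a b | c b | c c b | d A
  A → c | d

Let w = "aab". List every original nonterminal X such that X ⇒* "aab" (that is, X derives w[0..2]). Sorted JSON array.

Convert to CNF:
  S -> T0 X4 | T2 T1 | T2 X5 | T3 A
  A -> c | d
  T0 -> a
  T1 -> b
  T2 -> c
  T3 -> d
  X4 -> T0 T1
  X5 -> T2 T1

CYK fill — only the sub-triangle for w[0..2]:
  cell(0,0) a: {T0}  orig:{}
  cell(1,1) a: {T0}  orig:{}
  cell(2,2) b: {T1}  orig:{}
  cell(0,1) aa: ∅
  cell(1,2) ab: {X4}  orig:{}
  cell(0,2) aab: {S}

Original NTs in T[0,2] deriving "aab": ["S"]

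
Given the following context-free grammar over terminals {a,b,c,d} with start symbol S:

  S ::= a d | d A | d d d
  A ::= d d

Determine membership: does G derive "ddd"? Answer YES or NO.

Convert to CNF:
  S -> T0 A | T0 X2 | T1 T0
  A -> T0 T0
  T0 -> d
  T1 -> a
  X2 -> T0 T0

CYK fill:
  [0..0]={T0}  "d"  orig:{}
  [1..1]={T0}  "d"  orig:{}
  [2..2]={T0}  "d"  orig:{}
  [0..1]={A,X2}  "dd"  orig:{A}
  [1..2]={A,X2}  "dd"  orig:{A}
  [0..2]={S}  "ddd"

S ∈ T[0,2] ⇒ YES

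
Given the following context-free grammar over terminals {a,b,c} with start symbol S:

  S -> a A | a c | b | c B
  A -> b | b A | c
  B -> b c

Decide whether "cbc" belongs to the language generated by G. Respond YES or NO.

CNF form of G:
  S -> T1 B | T2 A | T2 T1 | b
  A -> T0 A | b | c
  B -> T0 T1
  T0 -> b
  T1 -> c
  T2 -> a

CYK table (by increasing span):
  cell(0,0) c: {A,T1}  orig:{A}
  cell(1,1) b: {A,S,T0}  orig:{A,S}
  cell(2,2) c: {A,T1}  orig:{A}
  cell(0,1) cb: ∅
  cell(1,2) bc: {A,B}
  cell(0,2) cbc: {S}

S ∈ T[0,2] ⇒ YES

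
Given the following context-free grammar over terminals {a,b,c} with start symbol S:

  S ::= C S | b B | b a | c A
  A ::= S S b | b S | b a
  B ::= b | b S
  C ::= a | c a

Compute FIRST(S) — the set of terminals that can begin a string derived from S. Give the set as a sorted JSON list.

FIRST sets, iterate to fixpoint:
pass 1:
  A via A→b S: +{b}
  B via B→b: +{b}
  C via C→a: +{a}
  C via C→c a: +{c}
  S via S→C S: +{a,c}
  S via S→b B: +{b}
  FIRST(S)={a,b,c}  FIRST(A)={b}  FIRST(B)={b}  FIRST(C)={a,c}
pass 2:
  A via A→S S b: +{a,c}
  FIRST(S)={a,b,c}  FIRST(A)={a,b,c}  FIRST(B)={b}  FIRST(C)={a,c}
pass 3: — fixpoint
  FIRST(S)={a,b,c}  FIRST(A)={a,b,c}  FIRST(B)={b}  FIRST(C)={a,c}

FIRST(S) = ["a", "b", "c"]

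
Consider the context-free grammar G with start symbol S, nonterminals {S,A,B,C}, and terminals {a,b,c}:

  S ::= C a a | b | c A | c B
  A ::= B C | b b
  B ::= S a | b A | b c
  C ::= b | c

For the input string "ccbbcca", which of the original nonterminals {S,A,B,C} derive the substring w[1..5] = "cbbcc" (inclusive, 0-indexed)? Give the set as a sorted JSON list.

Convert to CNF:
  S -> C X3 | T2 A | T2 B | b
  A -> B C | T0 T0
  B -> S T1 | T0 A | T0 T2
  C -> b | c
  T0 -> b
  T1 -> a
  T2 -> c
  X3 -> T1 T1

CYK fill (cells [i..j] with 1 ≤ i ≤ j ≤ 5 only):
  T[1,1] 'c' = {C,T2}  orig:{C}
  T[2,2] 'b' = {C,S,T0}  orig:{C,S}
  T[3,3] 'b' = {C,S,T0}  orig:{C,S}
  T[4,4] 'c' = {C,T2}  orig:{C}
  T[5,5] 'c' = {C,T2}  orig:{C}
  T[1,2] 'cb' = ∅
  T[2,3] 'bb' = {A}
  T[3,4] 'bc' = {B}
  T[4,5] 'cc' = ∅
  T[1,3] 'cbb' = {S}
  T[2,4] 'bbc' = ∅
  T[3,5] 'bcc' = {A}
  T[1,4] 'cbbc' = ∅
  T[2,5] 'bbcc' = {B}
  T[1,5] 'cbbcc' = {S}

Original NTs in T[1,5] deriving "cbbcc": ["S"]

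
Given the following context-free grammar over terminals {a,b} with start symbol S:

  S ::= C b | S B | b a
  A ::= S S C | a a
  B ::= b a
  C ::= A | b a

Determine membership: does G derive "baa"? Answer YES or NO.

Convert to CNF:
  S -> C T1 | S B | T1 T0
  A -> S X2 | T0 T0
  B -> T1 T0
  C -> S X3 | T0 T0 | T1 T0
  T0 -> a
  T1 -> b
  X2 -> S C
  X3 -> S C

CYK table (by increasing span):
  [0..0]={T1}  "b"  orig:{}
  [1..1]={T0}  "a"  orig:{}
  [2..2]={T0}  "a"  orig:{}
  [0..1]={B,C,S}  "ba"
  [1..2]={A,C}  "aa"
  [0..2]=∅  "baa"

S ∉ T[0,2] ⇒ NO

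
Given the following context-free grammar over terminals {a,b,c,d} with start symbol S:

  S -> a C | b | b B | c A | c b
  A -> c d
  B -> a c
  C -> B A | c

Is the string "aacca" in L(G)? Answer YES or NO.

Convert to CNF:
  S -> T0 A | T0 T3 | T2 C | T3 B | b
  A -> T0 T1
  B -> T2 T0
  C -> B A | c
  T0 -> c
  T1 -> d
  T2 -> a
  T3 -> b

CYK fill:
  cell(0,0) a: {T2}  orig:{}
  cell(1,1) a: {T2}  orig:{}
  cell(2,2) c: {C,T0}  orig:{C}
  cell(3,3) c: {C,T0}  orig:{C}
  cell(4,4) a: {T2}  orig:{}
  cell(0,1) aa: ∅
  cell(1,2) ac: {B,S}
  cell(2,3) cc: ∅
  cell(3,4) ca: ∅
  cell(0,2) aac: ∅
  cell(1,3) acc: ∅
  cell(2,4) cca: ∅
  cell(0,3) aacc: ∅
  cell(1,4) acca: ∅
  cell(0,4) aacca: ∅

S ∉ T[0,4] ⇒ NO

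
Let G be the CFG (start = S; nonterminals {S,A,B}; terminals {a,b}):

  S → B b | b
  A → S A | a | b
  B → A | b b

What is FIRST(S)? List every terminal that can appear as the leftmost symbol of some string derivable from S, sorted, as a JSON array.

FIRST sets, iterate to fixpoint:
iter 1:
  A via A→a: +{a}
  A via A→b: +{b}
  B via B→A: +{a,b}
  S via S→B b: +{a,b}
  FIRST[S]={a,b}  FIRST[A]={a,b}  FIRST[B]={a,b}
iter 2: (stable)
  FIRST[S]={a,b}  FIRST[A]={a,b}  FIRST[B]={a,b}

FIRST(S) = ["a", "b"]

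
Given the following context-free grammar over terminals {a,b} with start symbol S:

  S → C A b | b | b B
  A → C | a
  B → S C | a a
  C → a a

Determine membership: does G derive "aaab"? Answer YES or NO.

Convert to CNF:
  S -> C X2 | T1 B | b
  A -> T0 T0 | a
  B -> S C | T0 T0
  C -> T0 T0
  T0 -> a
  T1 -> b
  X2 -> A T1

Fill CYK table bottom-up:
  T[0,0] 'a' = {A,T0}  orig:{A}
  T[1,1] 'a' = {A,T0}  orig:{A}
  T[2,2] 'a' = {A,T0}  orig:{A}
  T[3,3] 'b' = {S,T1}  orig:{S}
  T[0,1] 'aa' = {A,B,C}
  T[1,2] 'aa' = {A,B,C}
  T[2,3] 'ab' = {X2}  orig:{}
  T[0,2] 'aaa' = ∅
  T[1,3] 'aab' = {X2}  orig:{}
  T[0,3] 'aaab' = {S}

S ∈ T[0,3] ⇒ YES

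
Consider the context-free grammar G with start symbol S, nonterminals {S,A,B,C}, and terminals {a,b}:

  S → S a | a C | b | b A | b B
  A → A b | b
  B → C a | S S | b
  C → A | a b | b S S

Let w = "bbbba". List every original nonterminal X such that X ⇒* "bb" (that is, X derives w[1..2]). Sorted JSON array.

CNF form of G:
  S -> S T1 | T0 A | T0 B | T1 C | b
  A -> A T0 | b
  B -> C T1 | S S | b
  C -> A T0 | T0 X2 | T1 T0 | b
  T0 -> b
  T1 -> a
  X2 -> S S

Fill CYK table bottom-up, restricted to cells inside w[1..2]:
  [1..1]={A,B,C,S,T0}  "b"  orig:{A,B,C,S}
  [2..2]={A,B,C,S,T0}  "b"  orig:{A,B,C,S}
  [1..2]={A,B,C,S,X2}  "bb"  orig:{A,B,C,S}

Original NTs in T[1,2] deriving "bb": ["A", "B", "C", "S"]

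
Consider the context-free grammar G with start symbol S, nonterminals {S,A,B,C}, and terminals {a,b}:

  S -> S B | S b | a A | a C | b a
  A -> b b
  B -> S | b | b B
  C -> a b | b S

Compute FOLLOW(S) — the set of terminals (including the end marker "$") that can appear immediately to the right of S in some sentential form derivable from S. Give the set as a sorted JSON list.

FIRST iteration:
[1]
  A via A→b b: +{b}
  B via B→b: +{b}
  C via C→a b: +{a}
  C via C→b S: +{b}
  S via S→a A: +{a}
  S via S→b a: +{b}
  FIRST[S]={a,b}  FIRST[A]={b}  FIRST[B]={b}  FIRST[C]={a,b}
[2]
  B via B→S: +{a}
  FIRST[S]={a,b}  FIRST[A]={b}  FIRST[B]={a,b}  FIRST[C]={a,b}
[3] — fixpoint
  FIRST[S]={a,b}  FIRST[A]={b}  FIRST[B]={a,b}  FIRST[C]={a,b}

Compute FOLLOW by fixpoint:
initialize: $ ∈ FOLLOW(S)
round 1:
  S→S B: FOLLOW(S) ⊇ FIRST(B) = {a,b}; new: +{a,b}
  S→S B: FOLLOW(B) ⊇ FOLLOW(S) ⊇ {$,a,b}; new: +{$,a,b}
  S→a A: FOLLOW(A) ⊇ FOLLOW(S) ⊇ {$,a,b}; new: +{$,a,b}
  S→a C: FOLLOW(C) ⊇ FOLLOW(S) ⊇ {$,a,b}; new: +{$,a,b}
  FOLLOW[S]={$,a,b}  FOLLOW[A]={$,a,b}  FOLLOW[B]={$,a,b}  FOLLOW[C]={$,a,b}
round 2: (no change)
  FOLLOW[S]={$,a,b}  FOLLOW[A]={$,a,b}  FOLLOW[B]={$,a,b}  FOLLOW[C]={$,a,b}

FOLLOW(S) = ["$", "a", "b"]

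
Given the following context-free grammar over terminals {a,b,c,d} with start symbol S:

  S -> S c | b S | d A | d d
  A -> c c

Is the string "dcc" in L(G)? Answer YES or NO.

Convert to CNF:
  S -> S T0 | T1 S | T2 A | T2 T2
  A -> T0 T0
  T0 -> c
  T1 -> b
  T2 -> d

CYK table (by increasing span):
  cell(0,0) d: {T2}  orig:{}
  cell(1,1) c: {T0}  orig:{}
  cell(2,2) c: {T0}  orig:{}
  cell(0,1) dc: ∅
  cell(1,2) cc: {A}
  cell(0,2) dcc: {S}

S ∈ T[0,2] ⇒ YES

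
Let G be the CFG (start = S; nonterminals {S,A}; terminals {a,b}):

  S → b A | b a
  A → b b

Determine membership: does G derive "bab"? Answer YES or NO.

CNF form of G:
  S -> T0 A | T0 T1
  A -> T0 T0
  T0 -> b
  T1 -> a

CYK table (by increasing span):
  [0..0]={T0}  "b"  orig:{}
  [1..1]={T1}  "a"  orig:{}
  [2..2]={T0}  "b"  orig:{}
  [0..1]={S}  "ba"
  [1..2]=∅  "ab"
  [0..2]=∅  "bab"

S ∉ T[0,2] ⇒ NO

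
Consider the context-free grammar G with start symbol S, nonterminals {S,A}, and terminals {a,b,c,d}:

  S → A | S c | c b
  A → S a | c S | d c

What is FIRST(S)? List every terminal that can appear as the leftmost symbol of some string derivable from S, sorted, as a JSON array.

FIRST sets, iterate to fixpoint:
round 1:
  A via A→c S: +{c}
  A via A→d c: +{d}
  S via S→A: +{c,d}
  S: {c,d}  A: {c,d}
round 2: (no change)
  S: {c,d}  A: {c,d}

FIRST(S) = ["c", "d"]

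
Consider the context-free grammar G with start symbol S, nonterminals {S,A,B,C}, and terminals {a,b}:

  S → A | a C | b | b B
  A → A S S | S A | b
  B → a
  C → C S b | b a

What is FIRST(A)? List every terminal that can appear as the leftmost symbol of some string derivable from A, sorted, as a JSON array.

Compute FIRST by fixpoint:
iter 1:
  A via A→b: +{b}
  B via B→a: +{a}
  C via C→b a: +{b}
  S via S→A: +{b}
  S via S→a C: +{a}
  FIRST(S)={a,b}  FIRST(A)={b}  FIRST(B)={a}  FIRST(C)={b}
iter 2:
  A via A→S A: +{a}
  FIRST(S)={a,b}  FIRST(A)={a,b}  FIRST(B)={a}  FIRST(C)={b}
iter 3: (stable)
  FIRST(S)={a,b}  FIRST(A)={a,b}  FIRST(B)={a}  FIRST(C)={b}

FIRST(A) = ["a", "b"]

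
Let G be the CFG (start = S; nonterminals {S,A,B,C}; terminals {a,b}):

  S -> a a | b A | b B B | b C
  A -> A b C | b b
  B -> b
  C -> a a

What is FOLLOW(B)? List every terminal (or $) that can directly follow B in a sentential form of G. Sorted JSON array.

FIRST iteration:
round 1:
  A via A→b b: +{b}
  B via B→b: +{b}
  C via C→a a: +{a}
  S via S→a a: +{a}
  S via S→b A: +{b}
  S: {a,b}  A: {b}  B: {b}  C: {a}
round 2: (stable)
  S: {a,b}  A: {b}  B: {b}  C: {a}

FOLLOW iteration:
FOLLOW(S) := {$}
[1]
  A→A b C: FOLLOW(A) ⊇ FIRST(b) = {b}; new: +{b}
  A→A b C: FOLLOW(C) ⊇ FOLLOW(A) ⊇ {b}; new: +{b}
  S→b A: FOLLOW(A) ⊇ FOLLOW(S) ⊇ {$}; new: +{$}
  S→b B B: FOLLOW(B) ⊇ FIRST(B) = {b}; new: +{b}
  S→b B B: FOLLOW(B) ⊇ FOLLOW(S) ⊇ {$}; new: +{$}
  S→b C: FOLLOW(C) ⊇ FOLLOW(S) ⊇ {$}; new: +{$}
  FOLLOW[S]={$}  FOLLOW[A]={$,b}  FOLLOW[B]={$,b}  FOLLOW[C]={$,b}
[2] (stable)
  FOLLOW[S]={$}  FOLLOW[A]={$,b}  FOLLOW[B]={$,b}  FOLLOW[C]={$,b}

FOLLOW(B) = ["$", "b"]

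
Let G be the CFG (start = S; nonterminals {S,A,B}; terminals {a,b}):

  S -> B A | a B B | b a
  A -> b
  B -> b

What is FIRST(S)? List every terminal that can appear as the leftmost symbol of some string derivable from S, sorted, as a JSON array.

FIRST sets, iterate to fixpoint:
pass 1:
  A via A→b: +{b}
  B via B→b: +{b}
  S via S→B A: +{b}
  S via S→a B B: +{a}
  S: {a,b}  A: {b}  B: {b}
pass 2: done
  S: {a,b}  A: {b}  B: {b}

FIRST(S) = ["a", "b"]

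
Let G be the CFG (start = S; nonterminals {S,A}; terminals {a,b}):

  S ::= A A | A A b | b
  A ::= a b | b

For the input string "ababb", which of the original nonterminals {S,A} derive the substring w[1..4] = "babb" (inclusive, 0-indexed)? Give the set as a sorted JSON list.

CNF form of G:
  S -> A A | A X2 | b
  A -> T0 T1 | b
  T0 -> a
  T1 -> b
  X2 -> A T1

CYK fill, restricted to cells inside w[1..4]:
  T[1,1] 'b' = {A,S,T1}  orig:{A,S}
  T[2,2] 'a' = {T0}  orig:{}
  T[3,3] 'b' = {A,S,T1}  orig:{A,S}
  T[4,4] 'b' = {A,S,T1}  orig:{A,S}
  T[1,2] 'ba' = ∅
  T[2,3] 'ab' = {A}
  T[3,4] 'bb' = {S,X2}  orig:{S}
  T[1,3] 'bab' = {S}
  T[2,4] 'abb' = {S,X2}  orig:{S}
  T[1,4] 'babb' = {S}

Original NTs in T[1,4] deriving "babb": ["S"]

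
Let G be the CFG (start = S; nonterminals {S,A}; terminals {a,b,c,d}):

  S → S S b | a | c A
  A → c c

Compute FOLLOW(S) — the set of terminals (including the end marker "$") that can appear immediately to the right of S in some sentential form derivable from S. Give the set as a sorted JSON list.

Compute FIRST by fixpoint:
[1]
  A via A→c c: +{c}
  S via S→a: +{a}
  S via S→c A: +{c}
  FIRST(S)={a,c}  FIRST(A)={c}
[2] (no change)
  FIRST(S)={a,c}  FIRST(A)={c}

FOLLOW sets:
initialize: $ ∈ FOLLOW(S)
round 1:
  S→S S b: FOLLOW(S) ⊇ FIRST(S) = {a,c}; new: +{a,c}
  S→S S b: FOLLOW(S) ⊇ FIRST(b) = {b}; new: +{b}
  S→c A: FOLLOW(A) ⊇ FOLLOW(S) ⊇ {$,a,b,c}; new: +{$,a,b,c}
  FOLLOW(S)={$,a,b,c}  FOLLOW(A)={$,a,b,c}
round 2: — fixpoint
  FOLLOW(S)={$,a,b,c}  FOLLOW(A)={$,a,b,c}

FOLLOW(S) = ["$", "a", "b", "c"]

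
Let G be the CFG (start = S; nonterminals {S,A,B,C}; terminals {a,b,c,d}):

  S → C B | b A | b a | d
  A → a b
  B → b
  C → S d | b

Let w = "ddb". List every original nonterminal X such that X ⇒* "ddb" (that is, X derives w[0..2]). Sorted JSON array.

Convert to CNF:
  S -> C B | T1 A | T1 T0 | d
  A -> T0 T1
  B -> b
  C -> S T2 | b
  T0 -> a
  T1 -> b
  T2 -> d

Fill CYK table bottom-up, restricted to cells inside w[0..2]:
  [0..0]={S,T2}  "d"  orig:{S}
  [1..1]={S,T2}  "d"  orig:{S}
  [2..2]={B,C,T1}  "b"  orig:{B,C}
  [0..1]={C}  "dd"
  [1..2]=∅  "db"
  [0..2]={S}  "ddb"

Original NTs in T[0,2] deriving "ddb": ["S"]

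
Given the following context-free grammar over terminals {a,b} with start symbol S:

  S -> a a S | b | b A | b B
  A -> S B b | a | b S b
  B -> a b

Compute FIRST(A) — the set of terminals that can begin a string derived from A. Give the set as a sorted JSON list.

Compute FIRST by fixpoint:
[1]
  A via A→a: +{a}
  A via A→b S b: +{b}
  B via B→a b: +{a}
  S via S→a a S: +{a}
  S via S→b: +{b}
  S: {a,b}  A: {a,b}  B: {a}
[2] (stable)
  S: {a,b}  A: {a,b}  B: {a}

FIRST(A) = ["a", "b"]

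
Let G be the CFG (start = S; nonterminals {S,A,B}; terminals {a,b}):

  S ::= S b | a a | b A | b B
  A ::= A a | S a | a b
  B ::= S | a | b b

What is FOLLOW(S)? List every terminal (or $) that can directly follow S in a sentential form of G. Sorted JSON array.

FIRST sets, iterate to fixpoint:
pass 1:
  A via A→a b: +{a}
  B via B→a: +{a}
  B via B→b b: +{b}
  S via S→a a: +{a}
  S via S→b A: +{b}
  S: {a,b}  A: {a}  B: {a,b}
pass 2:
  A via A→S a: +{b}
  S: {a,b}  A: {a,b}  B: {a,b}
pass 3: (no change)
  S: {a,b}  A: {a,b}  B: {a,b}

Compute FOLLOW by fixpoint:
initialize: $ ∈ FOLLOW(S)
round 1:
  A→A a: FOLLOW(A) ⊇ FIRST(a) = {a}; new: +{a}
  A→S a: FOLLOW(S) ⊇ FIRST(a) = {a}; new: +{a}
  S→S b: FOLLOW(S) ⊇ FIRST(b) = {b}; new: +{b}
  S→b A: FOLLOW(A) ⊇ FOLLOW(S) ⊇ {$,a,b}; new: +{$,b}
  S→b B: FOLLOW(B) ⊇ FOLLOW(S) ⊇ {$,a,b}; new: +{$,a,b}
  FOLLOW(S)={$,a,b}  FOLLOW(A)={$,a,b}  FOLLOW(B)={$,a,b}
round 2: (no change)
  FOLLOW(S)={$,a,b}  FOLLOW(A)={$,a,b}  FOLLOW(B)={$,a,b}

FOLLOW(S) = ["$", "a", "b"]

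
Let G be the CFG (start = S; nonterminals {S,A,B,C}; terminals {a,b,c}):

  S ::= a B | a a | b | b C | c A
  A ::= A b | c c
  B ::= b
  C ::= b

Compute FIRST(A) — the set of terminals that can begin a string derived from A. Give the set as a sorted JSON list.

Compute FIRST by fixpoint:
[1]
  A via A→c c: +{c}
  B via B→b: +{b}
  C via C→b: +{b}
  S via S→a B: +{a}
  S via S→b: +{b}
  S via S→c A: +{c}
  S: {a,b,c}  A: {c}  B: {b}  C: {b}
[2] (stable)
  S: {a,b,c}  A: {c}  B: {b}  C: {b}

FIRST(A) = ["c"]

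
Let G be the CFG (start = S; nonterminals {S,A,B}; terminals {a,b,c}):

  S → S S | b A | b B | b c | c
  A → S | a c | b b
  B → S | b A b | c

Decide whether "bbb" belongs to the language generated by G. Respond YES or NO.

CNF form of G:
  S -> S S | T2 A | T2 B | T2 T1 | c
  A -> S S | T0 T1 | T2 A | T2 B | T2 T1 | T2 T2 | c
  B -> S S | T2 A | T2 B | T2 T1 | T2 X3 | c
  T0 -> a
  T1 -> c
  T2 -> b
  X3 -> A T2

CYK table (by increasing span):
  [0..0]={T2}  "b"  orig:{}
  [1..1]={T2}  "b"  orig:{}
  [2..2]={T2}  "b"  orig:{}
  [0..1]={A}  "bb"
  [1..2]={A}  "bb"
  [0..2]={A,B,S,X3}  "bbb"  orig:{A,B,S}

S ∈ T[0,2] ⇒ YES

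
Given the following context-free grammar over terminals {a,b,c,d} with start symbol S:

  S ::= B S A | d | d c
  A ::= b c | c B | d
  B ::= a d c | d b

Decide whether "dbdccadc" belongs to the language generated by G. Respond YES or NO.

CNF form of G:
  S -> B X5 | T3 T1 | d
  A -> T0 T1 | T1 B | d
  B -> T2 X4 | T3 T0
  T0 -> b
  T1 -> c
  T2 -> a
  T3 -> d
  X4 -> T3 T1
  X5 -> S A

CYK table (by increasing span):
  cell(0,0) d: {A,S,T3}  orig:{A,S}
  cell(1,1) b: {T0}  orig:{}
  cell(2,2) d: {A,S,T3}  orig:{A,S}
  cell(3,3) c: {T1}  orig:{}
  cell(4,4) c: {T1}  orig:{}
  cell(5,5) a: {T2}  orig:{}
  cell(6,6) d: {A,S,T3}  orig:{A,S}
  cell(7,7) c: {T1}  orig:{}
  cell(0,1) db: {B}
  cell(1,2) bd: ∅
  cell(2,3) dc: {S,X4}  orig:{S}
  cell(3,4) cc: ∅
  cell(4,5) ca: ∅
  cell(5,6) ad: ∅
  cell(6,7) dc: {S,X4}  orig:{S}
  cell(0,2) dbd: ∅
  cell(1,3) bdc: ∅
  cell(2,4) dcc: ∅
  cell(3,5) cca: ∅
  cell(4,6) cad: ∅
  cell(5,7) adc: {B}
  cell(0,3) dbdc: ∅
  cell(1,4) bdcc: ∅
  cell(2,5) dcca: ∅
  cell(3,6) ccad: ∅
  cell(4,7) cadc: {A}
  cell(0,4) dbdcc: ∅
  cell(1,5) bdcca: ∅
  cell(2,6) dccad: ∅
  cell(3,7) ccadc: ∅
  cell(0,5) dbdcca: ∅
  cell(1,6) bdccad: ∅
  cell(2,7) dccadc: {X5}  orig:{}
  cell(0,6) dbdccad: ∅
  cell(1,7) bdccadc: ∅
  cell(0,7) dbdccadc: {S}

S ∈ T[0,7] ⇒ YES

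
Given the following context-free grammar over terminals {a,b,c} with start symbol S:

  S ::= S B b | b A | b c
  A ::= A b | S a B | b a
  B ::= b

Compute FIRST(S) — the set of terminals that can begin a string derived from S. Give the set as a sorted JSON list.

FIRST iteration:
pass 1:
  A via A→b a: +{b}
  B via B→b: +{b}
  S via S→b A: +{b}
  FIRST(S)={b}  FIRST(A)={b}  FIRST(B)={b}
pass 2: done
  FIRST(S)={b}  FIRST(A)={b}  FIRST(B)={b}

FIRST(S) = ["b"]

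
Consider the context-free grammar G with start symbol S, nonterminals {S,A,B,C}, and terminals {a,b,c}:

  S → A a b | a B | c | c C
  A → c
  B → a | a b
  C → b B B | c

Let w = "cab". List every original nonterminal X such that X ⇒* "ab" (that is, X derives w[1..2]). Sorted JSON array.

Convert to CNF:
  S -> A X4 | T0 B | T2 C | c
  A -> c
  B -> T0 T1 | a
  C -> T1 X3 | c
  T0 -> a
  T1 -> b
  T2 -> c
  X3 -> B B
  X4 -> T0 T1

Fill CYK table bottom-up (cells [i..j] with 1 ≤ i ≤ j ≤ 2 only):
  cell(1,1) a: {B,T0}  orig:{B}
  cell(2,2) b: {T1}  orig:{}
  cell(1,2) ab: {B,X4}  orig:{B}

Original NTs in T[1,2] deriving "ab": ["B"]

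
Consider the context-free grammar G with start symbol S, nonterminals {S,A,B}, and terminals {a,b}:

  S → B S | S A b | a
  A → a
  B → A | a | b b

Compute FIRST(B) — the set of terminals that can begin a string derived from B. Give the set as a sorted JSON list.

Compute FIRST by fixpoint:
iter 1:
  A via A→a: +{a}
  B via B→A: +{a}
  B via B→b b: +{b}
  S via S→B S: +{a,b}
  FIRST[S]={a,b}  FIRST[A]={a}  FIRST[B]={a,b}
iter 2: (stable)
  FIRST[S]={a,b}  FIRST[A]={a}  FIRST[B]={a,b}

FIRST(B) = ["a", "b"]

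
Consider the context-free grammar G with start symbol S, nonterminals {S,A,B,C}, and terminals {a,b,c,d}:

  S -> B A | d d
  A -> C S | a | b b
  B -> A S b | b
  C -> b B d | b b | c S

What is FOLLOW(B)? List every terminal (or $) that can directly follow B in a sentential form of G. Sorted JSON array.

Compute FIRST by fixpoint:
pass 1:
  A via A→a: +{a}
  A via A→b b: +{b}
  B via B→A S b: +{a,b}
  C via C→b B d: +{b}
  C via C→c S: +{c}
  S via S→B A: +{a,b}
  S via S→d d: +{d}
  FIRST(S)={a,b,d}  FIRST(A)={a,b}  FIRST(B)={a,b}  FIRST(C)={b,c}
pass 2:
  A via A→C S: +{c}
  B via B→A S b: +{c}
  S via S→B A: +{c}
  FIRST(S)={a,b,c,d}  FIRST(A)={a,b,c}  FIRST(B)={a,b,c}  FIRST(C)={b,c}
pass 3: (no change)
  FIRST(S)={a,b,c,d}  FIRST(A)={a,b,c}  FIRST(B)={a,b,c}  FIRST(C)={b,c}

FOLLOW iteration:
initialize: $ ∈ FOLLOW(S)
[1]
  A→C S: FOLLOW(C) ⊇ FIRST(S) = {a,b,c,d}; new: +{a,b,c,d}
  B→A S b: FOLLOW(A) ⊇ FIRST(S) = {a,b,c,d}; new: +{a,b,c,d}
  B→A S b: FOLLOW(S) ⊇ FIRST(b) = {b}; new: +{b}
  C→b B d: FOLLOW(B) ⊇ FIRST(d) = {d}; new: +{d}
  C→c S: FOLLOW(S) ⊇ FOLLOW(C) ⊇ {a,b,c,d}; new: +{a,c,d}
  S→B A: FOLLOW(B) ⊇ FIRST(A) = {a,b,c}; new: +{a,b,c}
  S→B A: FOLLOW(A) ⊇ FOLLOW(S) ⊇ {$,a,b,c,d}; new: +{$}
  S: {$,a,b,c,d}  A: {$,a,b,c,d}  B: {a,b,c,d}  C: {a,b,c,d}
[2] (no change)
  S: {$,a,b,c,d}  A: {$,a,b,c,d}  B: {a,b,c,d}  C: {a,b,c,d}

FOLLOW(B) = ["a", "b", "c", "d"]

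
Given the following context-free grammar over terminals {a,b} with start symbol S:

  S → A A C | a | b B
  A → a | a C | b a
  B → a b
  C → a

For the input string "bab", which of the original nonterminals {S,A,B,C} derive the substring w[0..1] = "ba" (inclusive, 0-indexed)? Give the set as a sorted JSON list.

CNF form of G:
  S -> A X2 | T1 B | a
  A -> T0 C | T1 T0 | a
  B -> T0 T1
  C -> a
  T0 -> a
  T1 -> b
  X2 -> A C

CYK fill (cells [i..j] with 0 ≤ i ≤ j ≤ 1 only):
  cell(0,0) b: {T1}  orig:{}
  cell(1,1) a: {A,C,S,T0}  orig:{A,C,S}
  cell(0,1) ba: {A}

Original NTs in T[0,1] deriving "ba": ["A"]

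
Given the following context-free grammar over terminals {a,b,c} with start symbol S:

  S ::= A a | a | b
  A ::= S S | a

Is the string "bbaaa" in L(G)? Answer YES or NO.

CNF form of G:
  S -> A T0 | a | b
  A -> S S | a
  T0 -> a

CYK fill:
  [0..0]={S}  "b"
  [1..1]={S}  "b"
  [2..2]={A,S,T0}  "a"  orig:{A,S}
  [3..3]={A,S,T0}  "a"  orig:{A,S}
  [4..4]={A,S,T0}  "a"  orig:{A,S}
  [0..1]={A}  "bb"
  [1..2]={A}  "ba"
  [2..3]={A,S}  "aa"
  [3..4]={A,S}  "aa"
  [0..2]={S}  "bba"
  [1..3]={A,S}  "baa"
  [2..4]={A,S}  "aaa"
  [0..3]={A}  "bbaa"
  [1..4]={A,S}  "baaa"
  [0..4]={A,S}  "bbaaa"

S ∈ T[0,4] ⇒ YES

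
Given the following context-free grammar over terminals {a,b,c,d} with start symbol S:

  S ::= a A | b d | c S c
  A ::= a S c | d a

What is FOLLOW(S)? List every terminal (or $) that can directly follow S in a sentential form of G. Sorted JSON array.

FIRST sets, iterate to fixpoint:
round 1:
  A via A→a S c: +{a}
  A via A→d a: +{d}
  S via S→a A: +{a}
  S via S→b d: +{b}
  S via S→c S c: +{c}
  FIRST[S]={a,b,c}  FIRST[A]={a,d}
round 2: (no change)
  FIRST[S]={a,b,c}  FIRST[A]={a,d}

Compute FOLLOW by fixpoint:
initialize: $ ∈ FOLLOW(S)
[1]
  A→a S c: FOLLOW(S) ⊇ FIRST(c) = {c}; new: +{c}
  S→a A: FOLLOW(A) ⊇ FOLLOW(S) ⊇ {$,c}; new: +{$,c}
  FOLLOW[S]={$,c}  FOLLOW[A]={$,c}
[2] — fixpoint
  FOLLOW[S]={$,c}  FOLLOW[A]={$,c}

FOLLOW(S) = ["$", "c"]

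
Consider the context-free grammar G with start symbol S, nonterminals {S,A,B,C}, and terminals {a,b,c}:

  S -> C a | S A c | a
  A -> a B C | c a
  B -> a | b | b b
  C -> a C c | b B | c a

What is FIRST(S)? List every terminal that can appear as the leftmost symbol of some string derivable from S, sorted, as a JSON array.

FIRST sets, iterate to fixpoint:
pass 1:
  A via A→a B C: +{a}
  A via A→c a: +{c}
  B via B→a: +{a}
  B via B→b: +{b}
  C via C→a C c: +{a}
  C via C→b B: +{b}
  C via C→c a: +{c}
  S via S→C a: +{a,b,c}
  FIRST[S]={a,b,c}  FIRST[A]={a,c}  FIRST[B]={a,b}  FIRST[C]={a,b,c}
pass 2: — fixpoint
  FIRST[S]={a,b,c}  FIRST[A]={a,c}  FIRST[B]={a,b}  FIRST[C]={a,b,c}

FIRST(S) = ["a", "b", "c"]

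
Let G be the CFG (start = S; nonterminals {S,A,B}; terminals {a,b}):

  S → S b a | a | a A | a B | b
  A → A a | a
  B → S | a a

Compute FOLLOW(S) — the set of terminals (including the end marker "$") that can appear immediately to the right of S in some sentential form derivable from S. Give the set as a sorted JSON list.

Compute FIRST by fixpoint:
round 1:
  A via A→a: +{a}
  B via B→a a: +{a}
  S via S→a: +{a}
  S via S→b: +{b}
  S: {a,b}  A: {a}  B: {a}
round 2:
  B via B→S: +{b}
  S: {a,b}  A: {a}  B: {a,b}
round 3: (stable)
  S: {a,b}  A: {a}  B: {a,b}

FOLLOW iteration:
FOLLOW(S) := {$}
iter 1:
  A→A a: FOLLOW(A) ⊇ FIRST(a) = {a}; new: +{a}
  S→S b a: FOLLOW(S) ⊇ FIRST(b) = {b}; new: +{b}
  S→a A: FOLLOW(A) ⊇ FOLLOW(S) ⊇ {$,b}; new: +{$,b}
  S→a B: FOLLOW(B) ⊇ FOLLOW(S) ⊇ {$,b}; new: +{$,b}
  S: {$,b}  A: {$,a,b}  B: {$,b}
iter 2: — fixpoint
  S: {$,b}  A: {$,a,b}  B: {$,b}

FOLLOW(S) = ["$", "b"]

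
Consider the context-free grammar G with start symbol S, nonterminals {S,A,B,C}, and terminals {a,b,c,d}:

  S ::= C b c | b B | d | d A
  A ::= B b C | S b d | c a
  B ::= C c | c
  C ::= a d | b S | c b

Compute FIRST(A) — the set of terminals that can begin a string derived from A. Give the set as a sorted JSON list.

Compute FIRST by fixpoint:
round 1:
  A via A→c a: +{c}
  B via B→c: +{c}
  C via C→a d: +{a}
  C via C→b S: +{b}
  C via C→c b: +{c}
  S via S→C b c: +{a,b,c}
  S via S→d: +{d}
  FIRST(S)={a,b,c,d}  FIRST(A)={c}  FIRST(B)={c}  FIRST(C)={a,b,c}
round 2:
  A via A→S b d: +{a,b,d}
  B via B→C c: +{a,b}
  FIRST(S)={a,b,c,d}  FIRST(A)={a,b,c,d}  FIRST(B)={a,b,c}  FIRST(C)={a,b,c}
round 3: (stable)
  FIRST(S)={a,b,c,d}  FIRST(A)={a,b,c,d}  FIRST(B)={a,b,c}  FIRST(C)={a,b,c}

FIRST(A) = ["a", "b", "c", "d"]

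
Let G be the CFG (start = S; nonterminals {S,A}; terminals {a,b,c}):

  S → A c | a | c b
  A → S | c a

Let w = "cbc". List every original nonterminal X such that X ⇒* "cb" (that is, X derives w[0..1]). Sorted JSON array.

CNF form of G:
  S -> A T0 | T0 T2 | a
  A -> A T0 | T0 T1 | T0 T2 | a
  T0 -> c
  T1 -> a
  T2 -> b

CYK fill, restricted to cells inside w[0..1]:
  [0..0]={T0}  "c"  orig:{}
  [1..1]={T2}  "b"  orig:{}
  [0..1]={A,S}  "cb"

Original NTs in T[0,1] deriving "cb": ["A", "S"]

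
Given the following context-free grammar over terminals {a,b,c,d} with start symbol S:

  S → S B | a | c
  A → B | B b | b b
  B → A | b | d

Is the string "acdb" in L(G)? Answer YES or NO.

Convert to CNF:
  S -> S B | a | c
  A -> B T0 | T0 T0 | b | d
  B -> B T0 | T0 T0 | b | d
  T0 -> b

Fill CYK table bottom-up:
  T[0,0] 'a' = {S}
  T[1,1] 'c' = {S}
  T[2,2] 'd' = {A,B}
  T[3,3] 'b' = {A,B,T0}  orig:{A,B}
  T[0,1] 'ac' = ∅
  T[1,2] 'cd' = {S}
  T[2,3] 'db' = {A,B}
  T[0,2] 'acd' = ∅
  T[1,3] 'cdb' = {S}
  T[0,3] 'acdb' = ∅

S ∉ T[0,3] ⇒ NO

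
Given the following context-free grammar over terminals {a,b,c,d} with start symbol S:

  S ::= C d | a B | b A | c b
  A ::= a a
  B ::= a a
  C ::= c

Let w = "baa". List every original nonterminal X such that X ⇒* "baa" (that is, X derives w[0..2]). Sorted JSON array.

CNF form of G:
  S -> C T1 | T0 B | T2 A | T3 T2
  A -> T0 T0
  B -> T0 T0
  C -> c
  T0 -> a
  T1 -> d
  T2 -> b
  T3 -> c

Fill CYK table bottom-up, restricted to cells inside w[0..2]:
  T[0,0] 'b' = {T2}  orig:{}
  T[1,1] 'a' = {T0}  orig:{}
  T[2,2] 'a' = {T0}  orig:{}
  T[0,1] 'ba' = ∅
  T[1,2] 'aa' = {A,B}
  T[0,2] 'baa' = {S}

Original NTs in T[0,2] deriving "baa": ["S"]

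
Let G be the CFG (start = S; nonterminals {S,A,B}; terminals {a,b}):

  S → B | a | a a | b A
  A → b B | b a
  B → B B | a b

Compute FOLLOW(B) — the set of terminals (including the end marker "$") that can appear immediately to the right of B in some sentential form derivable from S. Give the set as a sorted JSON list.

FIRST sets, iterate to fixpoint:
[1]
  A via A→b B: +{b}
  B via B→a b: +{a}
  S via S→B: +{a}
  S via S→b A: +{b}
  FIRST[S]={a,b}  FIRST[A]={b}  FIRST[B]={a}
[2] done
  FIRST[S]={a,b}  FIRST[A]={b}  FIRST[B]={a}

FOLLOW sets:
FOLLOW(S) := {$}
[1]
  B→B B: FOLLOW(B) ⊇ FIRST(B) = {a}; new: +{a}
  S→B: FOLLOW(B) ⊇ FOLLOW(S) ⊇ {$}; new: +{$}
  S→b A: FOLLOW(A) ⊇ FOLLOW(S) ⊇ {$}; new: +{$}
  FOLLOW[S]={$}  FOLLOW[A]={$}  FOLLOW[B]={$,a}
[2] (stable)
  FOLLOW[S]={$}  FOLLOW[A]={$}  FOLLOW[B]={$,a}

FOLLOW(B) = ["$", "a"]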